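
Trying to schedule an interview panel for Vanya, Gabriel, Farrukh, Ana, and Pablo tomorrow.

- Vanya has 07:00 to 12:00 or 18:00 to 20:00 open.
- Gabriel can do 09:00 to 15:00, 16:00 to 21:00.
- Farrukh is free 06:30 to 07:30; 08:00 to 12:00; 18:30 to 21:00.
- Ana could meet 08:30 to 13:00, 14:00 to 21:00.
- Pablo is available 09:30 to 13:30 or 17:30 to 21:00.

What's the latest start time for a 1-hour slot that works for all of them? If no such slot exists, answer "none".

Vanya ∩ Gabriel: 09:00-12:00, 18:00-20:00.
Vanya ∩ Gabriel ∩ Farrukh: 09:00-12:00, 18:30-20:00.
Vanya ∩ Gabriel ∩ Farrukh ∩ Ana: 09:00-12:00, 18:30-20:00.
Vanya ∩ Gabriel ∩ Farrukh ∩ Ana ∩ Pablo: 09:30-12:00, 18:30-20:00.
So the common availability across everyone is 09:30-12:00, 18:30-20:00.
The last common window of at least 60 minutes is 18:30-20:00; a 60-minute meeting can start as late as 19:00 and still end by 20:00.

19:00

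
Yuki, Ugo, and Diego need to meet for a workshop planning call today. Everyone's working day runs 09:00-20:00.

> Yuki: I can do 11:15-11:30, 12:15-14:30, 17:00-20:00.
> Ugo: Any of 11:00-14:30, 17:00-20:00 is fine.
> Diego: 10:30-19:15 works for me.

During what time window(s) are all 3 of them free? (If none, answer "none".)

11:15-11:30, 12:15-14:30, 17:00-19:15

Yuki ∩ Ugo: 11:15-11:30, 12:15-14:30, 17:00-20:00.
Yuki ∩ Ugo ∩ Diego: 11:15-11:30, 12:15-14:30, 17:00-19:15.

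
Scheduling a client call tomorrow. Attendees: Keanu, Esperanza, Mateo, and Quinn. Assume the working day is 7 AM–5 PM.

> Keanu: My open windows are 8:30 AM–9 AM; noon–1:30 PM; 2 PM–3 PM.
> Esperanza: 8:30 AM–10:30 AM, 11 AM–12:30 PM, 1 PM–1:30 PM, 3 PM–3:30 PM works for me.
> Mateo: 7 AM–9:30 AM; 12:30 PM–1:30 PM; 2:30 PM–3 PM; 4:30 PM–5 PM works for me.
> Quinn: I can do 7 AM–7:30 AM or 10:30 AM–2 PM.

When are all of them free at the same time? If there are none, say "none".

Keanu ∩ Esperanza: 08:30-09:00, 12:00-12:30, 13:00-13:30.
Keanu ∩ Esperanza ∩ Mateo: 08:30-09:00, 13:00-13:30.
Keanu ∩ Esperanza ∩ Mateo ∩ Quinn: 13:00-13:30.
So the common availability across everyone is 13:00-13:30.

13:00-13:30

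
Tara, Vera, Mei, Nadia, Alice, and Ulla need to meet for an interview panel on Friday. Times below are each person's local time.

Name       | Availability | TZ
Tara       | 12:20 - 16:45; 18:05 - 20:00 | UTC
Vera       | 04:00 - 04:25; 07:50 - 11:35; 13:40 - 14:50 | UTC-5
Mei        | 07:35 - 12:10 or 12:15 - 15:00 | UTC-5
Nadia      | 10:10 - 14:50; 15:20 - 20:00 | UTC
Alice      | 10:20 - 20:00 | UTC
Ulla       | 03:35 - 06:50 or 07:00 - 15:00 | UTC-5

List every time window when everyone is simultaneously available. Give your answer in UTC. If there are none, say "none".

12:50-14:50, 15:20-16:35, 18:40-19:50

Tara in UTC: 12:20-16:45, 18:05-20:00.
Vera in UTC: 09:00-09:25, 12:50-16:35, 18:40-19:50 (add 5h to convert from UTC-5).
Mei in UTC: 12:35-17:10, 17:15-20:00 (add 5h to convert from UTC-5).
Nadia in UTC: 10:10-14:50, 15:20-20:00.
Alice in UTC: 10:20-20:00.
Ulla in UTC: 08:35-11:50, 12:00-20:00 (add 5h to convert from UTC-5).
Tara ∩ Vera: 12:50-16:35, 18:40-19:50.
Tara ∩ Vera ∩ Mei: 12:50-16:35, 18:40-19:50.
Tara ∩ Vera ∩ Mei ∩ Nadia: 12:50-14:50, 15:20-16:35, 18:40-19:50.
Tara ∩ Vera ∩ Mei ∩ Nadia ∩ Alice: 12:50-14:50, 15:20-16:35, 18:40-19:50.
Tara ∩ Vera ∩ Mei ∩ Nadia ∩ Alice ∩ Ulla: 12:50-14:50, 15:20-16:35, 18:40-19:50.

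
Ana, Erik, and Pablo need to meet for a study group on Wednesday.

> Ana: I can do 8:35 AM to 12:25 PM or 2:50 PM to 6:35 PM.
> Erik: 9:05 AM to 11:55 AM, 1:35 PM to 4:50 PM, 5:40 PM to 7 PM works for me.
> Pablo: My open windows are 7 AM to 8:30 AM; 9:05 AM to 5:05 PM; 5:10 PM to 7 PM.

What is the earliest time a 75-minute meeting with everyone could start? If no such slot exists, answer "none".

09:05

Ana ∩ Erik: 09:05-11:55, 14:50-16:50, 17:40-18:35.
Ana ∩ Erik ∩ Pablo: 09:05-11:55, 14:50-16:50, 17:40-18:35.
The first common window of at least 75 minutes is 09:05-11:55, so the earliest start is 09:05.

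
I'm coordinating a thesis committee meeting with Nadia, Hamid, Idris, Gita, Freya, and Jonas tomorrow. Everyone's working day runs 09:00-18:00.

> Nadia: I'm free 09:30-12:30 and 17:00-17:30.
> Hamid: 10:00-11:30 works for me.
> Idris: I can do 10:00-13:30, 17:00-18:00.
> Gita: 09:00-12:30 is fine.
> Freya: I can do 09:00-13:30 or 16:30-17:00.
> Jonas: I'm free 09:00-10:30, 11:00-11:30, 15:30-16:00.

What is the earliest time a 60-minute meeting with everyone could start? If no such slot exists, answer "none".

Nadia ∩ Hamid: 10:00-11:30.
Nadia ∩ Hamid ∩ Idris: 10:00-11:30.
Nadia ∩ Hamid ∩ Idris ∩ Gita: 10:00-11:30.
Nadia ∩ Hamid ∩ Idris ∩ Gita ∩ Freya: 10:00-11:30.
Nadia ∩ Hamid ∩ Idris ∩ Gita ∩ Freya ∩ Jonas: 10:00-10:30, 11:00-11:30.
So the common availability across everyone is 10:00-10:30, 11:00-11:30.
No common window is at least 60 minutes long.

none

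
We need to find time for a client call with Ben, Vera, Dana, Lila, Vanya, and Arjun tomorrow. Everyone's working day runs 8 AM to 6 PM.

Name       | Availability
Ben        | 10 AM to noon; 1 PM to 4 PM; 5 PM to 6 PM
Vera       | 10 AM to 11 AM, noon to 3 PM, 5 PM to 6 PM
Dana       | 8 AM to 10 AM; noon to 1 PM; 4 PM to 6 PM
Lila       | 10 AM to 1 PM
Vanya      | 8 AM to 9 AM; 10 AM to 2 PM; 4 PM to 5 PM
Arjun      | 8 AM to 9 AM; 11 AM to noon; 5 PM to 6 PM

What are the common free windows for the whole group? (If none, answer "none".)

none

Ben ∩ Vera: 10:00-11:00, 13:00-15:00, 17:00-18:00.
Ben ∩ Vera ∩ Dana: 17:00-18:00.
Ben ∩ Vera ∩ Dana ∩ Lila: ∅.
Ben ∩ Vera ∩ Dana ∩ Lila ∩ Vanya: ∅.
Ben ∩ Vera ∩ Dana ∩ Lila ∩ Vanya ∩ Arjun: ∅.
There is no time when everyone is free.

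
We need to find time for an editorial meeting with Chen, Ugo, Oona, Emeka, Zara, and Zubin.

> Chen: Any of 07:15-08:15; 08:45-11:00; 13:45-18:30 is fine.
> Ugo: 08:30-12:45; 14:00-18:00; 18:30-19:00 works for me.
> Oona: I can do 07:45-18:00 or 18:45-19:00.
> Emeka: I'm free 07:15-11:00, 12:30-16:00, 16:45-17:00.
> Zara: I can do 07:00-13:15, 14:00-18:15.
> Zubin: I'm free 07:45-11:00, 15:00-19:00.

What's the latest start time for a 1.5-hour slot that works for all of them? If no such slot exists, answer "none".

Chen ∩ Ugo: 08:45-11:00, 14:00-18:00.
Chen ∩ Ugo ∩ Oona: 08:45-11:00, 14:00-18:00.
Chen ∩ Ugo ∩ Oona ∩ Emeka: 08:45-11:00, 14:00-16:00, 16:45-17:00.
Chen ∩ Ugo ∩ Oona ∩ Emeka ∩ Zara: 08:45-11:00, 14:00-16:00, 16:45-17:00.
Chen ∩ Ugo ∩ Oona ∩ Emeka ∩ Zara ∩ Zubin: 08:45-11:00, 15:00-16:00, 16:45-17:00.
The last common window of at least 90 minutes is 08:45-11:00; a 90-minute meeting can start as late as 09:30 and still end by 11:00.

09:30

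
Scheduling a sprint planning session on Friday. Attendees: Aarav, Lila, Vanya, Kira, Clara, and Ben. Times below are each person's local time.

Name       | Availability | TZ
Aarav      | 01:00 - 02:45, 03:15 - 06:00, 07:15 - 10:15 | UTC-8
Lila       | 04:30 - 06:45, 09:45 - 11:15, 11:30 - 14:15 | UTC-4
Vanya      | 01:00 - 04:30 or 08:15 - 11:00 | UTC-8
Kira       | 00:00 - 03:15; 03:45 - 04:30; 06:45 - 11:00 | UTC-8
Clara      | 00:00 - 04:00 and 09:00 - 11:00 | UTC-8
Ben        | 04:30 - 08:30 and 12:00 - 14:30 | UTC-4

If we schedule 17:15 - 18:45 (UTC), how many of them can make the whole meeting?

Aarav in UTC: 09:00-10:45, 11:15-14:00, 15:15-18:15 (add 8h to convert from UTC-8).
Lila in UTC: 08:30-10:45, 13:45-15:15, 15:30-18:15 (add 4h to convert from UTC-4).
Vanya in UTC: 09:00-12:30, 16:15-19:00 (add 8h to convert from UTC-8).
Kira in UTC: 08:00-11:15, 11:45-12:30, 14:45-19:00 (add 8h to convert from UTC-8).
Clara in UTC: 08:00-12:00, 17:00-19:00 (add 8h to convert from UTC-8).
Ben in UTC: 08:30-12:30, 16:00-18:30 (add 4h to convert from UTC-4).
Vanya, Kira, and Clara can make the full 17:15-18:45 slot — that's 3.

3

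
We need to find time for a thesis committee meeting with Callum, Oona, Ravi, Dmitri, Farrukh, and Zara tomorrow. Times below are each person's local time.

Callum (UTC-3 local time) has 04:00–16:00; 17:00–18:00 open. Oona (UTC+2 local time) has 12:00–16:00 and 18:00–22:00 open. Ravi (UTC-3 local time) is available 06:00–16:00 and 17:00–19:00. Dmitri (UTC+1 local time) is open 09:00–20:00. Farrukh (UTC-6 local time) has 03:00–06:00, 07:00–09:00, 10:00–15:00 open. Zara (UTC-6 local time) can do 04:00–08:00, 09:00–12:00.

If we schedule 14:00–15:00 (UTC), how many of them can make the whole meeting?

Callum in UTC: 07:00-19:00, 20:00-21:00 (add 3h to convert from UTC-3).
Oona in UTC: 10:00-14:00, 16:00-20:00 (subtract 2h to convert from UTC+2).
Ravi in UTC: 09:00-19:00, 20:00-22:00 (add 3h to convert from UTC-3).
Dmitri in UTC: 08:00-19:00 (subtract 1h to convert from UTC+1).
Farrukh in UTC: 09:00-12:00, 13:00-15:00, 16:00-21:00 (add 6h to convert from UTC-6).
Zara in UTC: 10:00-14:00, 15:00-18:00 (add 6h to convert from UTC-6).
Callum, Ravi, Dmitri, and Farrukh can make the full 14:00-15:00 slot — that's 4.

4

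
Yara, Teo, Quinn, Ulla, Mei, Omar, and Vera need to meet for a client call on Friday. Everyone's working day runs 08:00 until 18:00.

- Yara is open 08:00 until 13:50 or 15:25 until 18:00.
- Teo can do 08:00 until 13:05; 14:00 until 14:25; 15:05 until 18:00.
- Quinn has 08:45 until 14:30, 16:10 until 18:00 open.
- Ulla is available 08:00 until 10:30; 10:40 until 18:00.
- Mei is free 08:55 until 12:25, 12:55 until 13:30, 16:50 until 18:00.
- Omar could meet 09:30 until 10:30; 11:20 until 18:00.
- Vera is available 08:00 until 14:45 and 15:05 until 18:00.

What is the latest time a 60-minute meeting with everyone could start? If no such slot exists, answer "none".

Yara ∩ Teo: 08:00-13:05, 15:25-18:00.
Yara ∩ Teo ∩ Quinn: 08:45-13:05, 16:10-18:00.
Yara ∩ Teo ∩ Quinn ∩ Ulla: 08:45-10:30, 10:40-13:05, 16:10-18:00.
Yara ∩ Teo ∩ Quinn ∩ Ulla ∩ Mei: 08:55-10:30, 10:40-12:25, 12:55-13:05, 16:50-18:00.
Yara ∩ Teo ∩ Quinn ∩ Ulla ∩ Mei ∩ Omar: 09:30-10:30, 11:20-12:25, 12:55-13:05, 16:50-18:00.
Yara ∩ Teo ∩ Quinn ∩ Ulla ∩ Mei ∩ Omar ∩ Vera: 09:30-10:30, 11:20-12:25, 12:55-13:05, 16:50-18:00.
Those are the intersection windows.
The last common window of at least 60 minutes is 16:50-18:00; a 60-minute meeting can start as late as 17:00 and still end by 18:00.

17:00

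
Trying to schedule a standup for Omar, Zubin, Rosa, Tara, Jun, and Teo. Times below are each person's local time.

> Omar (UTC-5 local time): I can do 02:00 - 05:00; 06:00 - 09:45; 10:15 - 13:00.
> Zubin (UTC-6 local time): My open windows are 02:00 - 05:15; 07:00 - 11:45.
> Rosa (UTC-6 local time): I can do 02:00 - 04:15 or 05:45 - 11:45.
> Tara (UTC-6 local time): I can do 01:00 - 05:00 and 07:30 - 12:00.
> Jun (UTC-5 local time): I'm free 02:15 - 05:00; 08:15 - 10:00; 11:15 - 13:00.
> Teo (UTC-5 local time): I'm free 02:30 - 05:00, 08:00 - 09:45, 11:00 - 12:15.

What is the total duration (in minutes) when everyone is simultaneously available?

255

Omar in UTC: 07:00-10:00, 11:00-14:45, 15:15-18:00 (add 5h to convert from UTC-5).
Zubin in UTC: 08:00-11:15, 13:00-17:45 (add 6h to convert from UTC-6).
Rosa in UTC: 08:00-10:15, 11:45-17:45 (add 6h to convert from UTC-6).
Tara in UTC: 07:00-11:00, 13:30-18:00 (add 6h to convert from UTC-6).
Jun in UTC: 07:15-10:00, 13:15-15:00, 16:15-18:00 (add 5h to convert from UTC-5).
Teo in UTC: 07:30-10:00, 13:00-14:45, 16:00-17:15 (add 5h to convert from UTC-5).
Omar ∩ Zubin: 08:00-10:00, 11:00-11:15, 13:00-14:45, 15:15-17:45.
Omar ∩ Zubin ∩ Rosa: 08:00-10:00, 13:00-14:45, 15:15-17:45.
Omar ∩ Zubin ∩ Rosa ∩ Tara: 08:00-10:00, 13:30-14:45, 15:15-17:45.
Omar ∩ Zubin ∩ Rosa ∩ Tara ∩ Jun: 08:00-10:00, 13:30-14:45, 16:15-17:45.
Omar ∩ Zubin ∩ Rosa ∩ Tara ∩ Jun ∩ Teo: 08:00-10:00, 13:30-14:45, 16:15-17:15.
So the common availability across everyone is 08:00-10:00, 13:30-14:45, 16:15-17:15.
Summing the common windows: 120 + 75 + 60 = 255 minutes.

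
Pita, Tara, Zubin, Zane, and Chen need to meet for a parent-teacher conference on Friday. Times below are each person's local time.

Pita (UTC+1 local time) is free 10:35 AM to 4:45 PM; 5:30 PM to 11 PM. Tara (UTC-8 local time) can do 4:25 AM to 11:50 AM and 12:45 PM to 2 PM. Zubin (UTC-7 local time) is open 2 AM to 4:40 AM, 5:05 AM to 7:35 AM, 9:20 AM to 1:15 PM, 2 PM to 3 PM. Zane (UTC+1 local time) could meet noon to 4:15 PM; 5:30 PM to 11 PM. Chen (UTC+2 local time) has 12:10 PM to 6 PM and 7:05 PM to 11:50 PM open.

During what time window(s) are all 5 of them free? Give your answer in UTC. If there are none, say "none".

Pita in UTC: 09:35-15:45, 16:30-22:00 (subtract 1h to convert from UTC+1).
Tara in UTC: 12:25-19:50, 20:45-22:00 (add 8h to convert from UTC-8).
Zubin in UTC: 09:00-11:40, 12:05-14:35, 16:20-20:15, 21:00-22:00 (add 7h to convert from UTC-7).
Zane in UTC: 11:00-15:15, 16:30-22:00 (subtract 1h to convert from UTC+1).
Chen in UTC: 10:10-16:00, 17:05-21:50 (subtract 2h to convert from UTC+2).
Pita ∩ Tara: 12:25-15:45, 16:30-19:50, 20:45-22:00.
Pita ∩ Tara ∩ Zubin: 12:25-14:35, 16:30-19:50, 21:00-22:00.
Pita ∩ Tara ∩ Zubin ∩ Zane: 12:25-14:35, 16:30-19:50, 21:00-22:00.
Pita ∩ Tara ∩ Zubin ∩ Zane ∩ Chen: 12:25-14:35, 17:05-19:50, 21:00-21:50.

12:25-14:35, 17:05-19:50, 21:00-21:50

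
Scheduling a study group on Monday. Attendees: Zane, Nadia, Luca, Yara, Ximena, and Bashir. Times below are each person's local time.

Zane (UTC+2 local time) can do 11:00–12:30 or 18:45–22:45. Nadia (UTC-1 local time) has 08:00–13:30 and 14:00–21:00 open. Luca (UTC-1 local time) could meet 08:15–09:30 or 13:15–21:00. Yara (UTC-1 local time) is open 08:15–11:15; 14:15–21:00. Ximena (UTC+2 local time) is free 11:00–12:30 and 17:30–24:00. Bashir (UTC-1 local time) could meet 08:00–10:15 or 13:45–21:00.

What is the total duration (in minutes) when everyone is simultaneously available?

315

Zane in UTC: 09:00-10:30, 16:45-20:45 (subtract 2h to convert from UTC+2).
Nadia in UTC: 09:00-14:30, 15:00-22:00 (add 1h to convert from UTC-1).
Luca in UTC: 09:15-10:30, 14:15-22:00 (add 1h to convert from UTC-1).
Yara in UTC: 09:15-12:15, 15:15-22:00 (add 1h to convert from UTC-1).
Ximena in UTC: 09:00-10:30, 15:30-22:00 (subtract 2h to convert from UTC+2).
Bashir in UTC: 09:00-11:15, 14:45-22:00 (add 1h to convert from UTC-1).
Zane ∩ Nadia: 09:00-10:30, 16:45-20:45.
Zane ∩ Nadia ∩ Luca: 09:15-10:30, 16:45-20:45.
Zane ∩ Nadia ∩ Luca ∩ Yara: 09:15-10:30, 16:45-20:45.
Zane ∩ Nadia ∩ Luca ∩ Yara ∩ Ximena: 09:15-10:30, 16:45-20:45.
Zane ∩ Nadia ∩ Luca ∩ Yara ∩ Ximena ∩ Bashir: 09:15-10:30, 16:45-20:45.
Those are the intersection windows.
Summing the common windows: 75 + 240 = 315 minutes.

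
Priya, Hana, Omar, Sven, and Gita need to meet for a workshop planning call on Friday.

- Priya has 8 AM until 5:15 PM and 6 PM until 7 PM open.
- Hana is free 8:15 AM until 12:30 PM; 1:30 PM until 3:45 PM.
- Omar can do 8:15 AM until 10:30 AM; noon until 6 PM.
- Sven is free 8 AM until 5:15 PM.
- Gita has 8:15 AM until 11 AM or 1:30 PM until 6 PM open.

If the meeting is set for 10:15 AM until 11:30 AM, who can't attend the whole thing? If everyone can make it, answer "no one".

Gita, Omar

Priya: free for 10:15-11:30. Hana: free for 10:15-11:30. Omar: not fully free for 10:15-11:30. Sven: free for 10:15-11:30. Gita: not fully free for 10:15-11:30.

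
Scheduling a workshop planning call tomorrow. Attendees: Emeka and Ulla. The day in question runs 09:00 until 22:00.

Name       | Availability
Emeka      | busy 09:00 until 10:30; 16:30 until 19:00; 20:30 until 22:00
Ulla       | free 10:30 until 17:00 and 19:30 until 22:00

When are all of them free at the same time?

10:30-16:30, 19:30-20:30

Emeka free: 10:30-16:30, 19:00-20:30 (invert busy blocks within the working day).
Ulla free: 10:30-17:00, 19:30-22:00.
Emeka ∩ Ulla: 10:30-16:30, 19:30-20:30.
Those are the intersection windows.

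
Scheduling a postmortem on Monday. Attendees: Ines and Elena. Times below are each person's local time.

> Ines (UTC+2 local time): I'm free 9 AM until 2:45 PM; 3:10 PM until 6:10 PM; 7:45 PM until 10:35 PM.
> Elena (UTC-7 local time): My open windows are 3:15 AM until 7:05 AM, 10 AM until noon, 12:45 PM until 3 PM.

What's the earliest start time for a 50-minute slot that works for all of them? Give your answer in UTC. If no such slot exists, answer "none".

Ines in UTC: 07:00-12:45, 13:10-16:10, 17:45-20:35 (subtract 2h to convert from UTC+2).
Elena in UTC: 10:15-14:05, 17:00-19:00, 19:45-22:00 (add 7h to convert from UTC-7).
Ines ∩ Elena: 10:15-12:45, 13:10-14:05, 17:45-19:00, 19:45-20:35.
The first common window of at least 50 minutes is 10:15-12:45, so the earliest start is 10:15.

10:15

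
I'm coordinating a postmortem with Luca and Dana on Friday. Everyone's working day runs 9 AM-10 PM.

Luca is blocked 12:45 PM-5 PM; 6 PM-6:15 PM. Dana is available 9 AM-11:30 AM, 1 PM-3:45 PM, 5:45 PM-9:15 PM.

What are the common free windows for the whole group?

Luca free: 09:00-12:45, 17:00-18:00, 18:15-22:00 (invert busy blocks within the working day).
Dana free: 09:00-11:30, 13:00-15:45, 17:45-21:15.
Luca ∩ Dana: 09:00-11:30, 17:45-18:00, 18:15-21:15.

09:00-11:30, 17:45-18:00, 18:15-21:15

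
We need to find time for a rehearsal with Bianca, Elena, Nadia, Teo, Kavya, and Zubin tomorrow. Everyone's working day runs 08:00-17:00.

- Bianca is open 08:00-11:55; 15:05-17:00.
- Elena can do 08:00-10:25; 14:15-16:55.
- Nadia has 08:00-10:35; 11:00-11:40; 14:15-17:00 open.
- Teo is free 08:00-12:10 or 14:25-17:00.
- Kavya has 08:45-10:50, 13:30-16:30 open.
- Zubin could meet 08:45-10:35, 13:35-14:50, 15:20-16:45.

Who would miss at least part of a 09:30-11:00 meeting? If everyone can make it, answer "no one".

Elena, Kavya, Nadia, Zubin

Bianca: free for 09:30-11:00. Elena: not fully free for 09:30-11:00. Nadia: not fully free for 09:30-11:00. Teo: free for 09:30-11:00. Kavya: not fully free for 09:30-11:00. Zubin: not fully free for 09:30-11:00.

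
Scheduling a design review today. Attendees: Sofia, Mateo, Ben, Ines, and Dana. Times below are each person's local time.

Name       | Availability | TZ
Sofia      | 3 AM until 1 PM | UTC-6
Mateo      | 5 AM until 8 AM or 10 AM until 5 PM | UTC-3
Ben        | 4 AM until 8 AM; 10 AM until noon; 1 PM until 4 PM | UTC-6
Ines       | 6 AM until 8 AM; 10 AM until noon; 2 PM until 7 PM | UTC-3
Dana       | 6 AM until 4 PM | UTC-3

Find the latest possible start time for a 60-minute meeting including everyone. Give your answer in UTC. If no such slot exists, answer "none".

17:00

Sofia in UTC: 09:00-19:00 (add 6h to convert from UTC-6).
Mateo in UTC: 08:00-11:00, 13:00-20:00 (add 3h to convert from UTC-3).
Ben in UTC: 10:00-14:00, 16:00-18:00, 19:00-22:00 (add 6h to convert from UTC-6).
Ines in UTC: 09:00-11:00, 13:00-15:00, 17:00-22:00 (add 3h to convert from UTC-3).
Dana in UTC: 09:00-19:00 (add 3h to convert from UTC-3).
Sofia ∩ Mateo: 09:00-11:00, 13:00-19:00.
Sofia ∩ Mateo ∩ Ben: 10:00-11:00, 13:00-14:00, 16:00-18:00.
Sofia ∩ Mateo ∩ Ben ∩ Ines: 10:00-11:00, 13:00-14:00, 17:00-18:00.
Sofia ∩ Mateo ∩ Ben ∩ Ines ∩ Dana: 10:00-11:00, 13:00-14:00, 17:00-18:00.
So the common availability across everyone is 10:00-11:00, 13:00-14:00, 17:00-18:00.
The last common window of at least 60 minutes is 17:00-18:00; a 60-minute meeting can start as late as 17:00 and still end by 18:00.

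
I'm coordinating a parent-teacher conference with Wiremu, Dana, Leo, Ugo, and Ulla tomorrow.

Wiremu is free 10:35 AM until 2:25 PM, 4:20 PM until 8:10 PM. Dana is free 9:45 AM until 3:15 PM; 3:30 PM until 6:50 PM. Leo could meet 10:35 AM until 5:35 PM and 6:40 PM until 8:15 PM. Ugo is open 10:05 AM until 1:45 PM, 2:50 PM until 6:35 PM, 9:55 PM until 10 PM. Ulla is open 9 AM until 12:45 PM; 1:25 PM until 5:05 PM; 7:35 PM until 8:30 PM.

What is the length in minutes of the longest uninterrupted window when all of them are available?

130

Wiremu ∩ Dana: 10:35-14:25, 16:20-18:50.
Wiremu ∩ Dana ∩ Leo: 10:35-14:25, 16:20-17:35, 18:40-18:50.
Wiremu ∩ Dana ∩ Leo ∩ Ugo: 10:35-13:45, 16:20-17:35.
Wiremu ∩ Dana ∩ Leo ∩ Ugo ∩ Ulla: 10:35-12:45, 13:25-13:45, 16:20-17:05.
The longest is 10:35-12:45 at 130 minutes.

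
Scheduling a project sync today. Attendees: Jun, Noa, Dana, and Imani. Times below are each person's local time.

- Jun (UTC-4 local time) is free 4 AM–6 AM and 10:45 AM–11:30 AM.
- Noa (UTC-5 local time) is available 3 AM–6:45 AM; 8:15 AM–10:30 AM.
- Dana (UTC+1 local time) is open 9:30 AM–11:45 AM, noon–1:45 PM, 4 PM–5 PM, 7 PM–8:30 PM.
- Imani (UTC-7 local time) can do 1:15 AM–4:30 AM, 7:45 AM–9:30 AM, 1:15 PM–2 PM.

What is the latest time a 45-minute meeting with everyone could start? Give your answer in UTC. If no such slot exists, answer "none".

Jun in UTC: 08:00-10:00, 14:45-15:30 (add 4h to convert from UTC-4).
Noa in UTC: 08:00-11:45, 13:15-15:30 (add 5h to convert from UTC-5).
Dana in UTC: 08:30-10:45, 11:00-12:45, 15:00-16:00, 18:00-19:30 (subtract 1h to convert from UTC+1).
Imani in UTC: 08:15-11:30, 14:45-16:30, 20:15-21:00 (add 7h to convert from UTC-7).
Jun ∩ Noa: 08:00-10:00, 14:45-15:30.
Jun ∩ Noa ∩ Dana: 08:30-10:00, 15:00-15:30.
Jun ∩ Noa ∩ Dana ∩ Imani: 08:30-10:00, 15:00-15:30.
The last common window of at least 45 minutes is 08:30-10:00; a 45-minute meeting can start as late as 09:15 and still end by 10:00.

09:15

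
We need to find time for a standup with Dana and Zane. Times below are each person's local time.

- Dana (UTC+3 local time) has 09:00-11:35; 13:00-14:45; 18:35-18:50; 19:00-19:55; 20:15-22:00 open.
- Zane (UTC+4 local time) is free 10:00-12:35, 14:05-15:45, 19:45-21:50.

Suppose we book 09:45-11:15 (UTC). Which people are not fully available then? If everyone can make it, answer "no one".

Dana in UTC: 06:00-08:35, 10:00-11:45, 15:35-15:50, 16:00-16:55, 17:15-19:00 (subtract 3h to convert from UTC+3).
Zane in UTC: 06:00-08:35, 10:05-11:45, 15:45-17:50 (subtract 4h to convert from UTC+4).
Dana: not fully free for 09:45-11:15. Zane: not fully free for 09:45-11:15.

Dana, Zane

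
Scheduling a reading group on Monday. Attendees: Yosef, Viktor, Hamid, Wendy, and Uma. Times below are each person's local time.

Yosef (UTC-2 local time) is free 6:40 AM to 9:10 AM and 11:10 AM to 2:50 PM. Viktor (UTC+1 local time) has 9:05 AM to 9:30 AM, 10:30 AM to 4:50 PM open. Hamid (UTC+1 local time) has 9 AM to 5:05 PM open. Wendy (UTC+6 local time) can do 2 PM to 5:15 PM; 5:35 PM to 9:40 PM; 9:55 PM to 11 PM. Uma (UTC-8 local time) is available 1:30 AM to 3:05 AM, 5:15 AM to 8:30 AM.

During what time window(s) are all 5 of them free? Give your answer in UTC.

Yosef in UTC: 08:40-11:10, 13:10-16:50 (add 2h to convert from UTC-2).
Viktor in UTC: 08:05-08:30, 09:30-15:50 (subtract 1h to convert from UTC+1).
Hamid in UTC: 08:00-16:05 (subtract 1h to convert from UTC+1).
Wendy in UTC: 08:00-11:15, 11:35-15:40, 15:55-17:00 (subtract 6h to convert from UTC+6).
Uma in UTC: 09:30-11:05, 13:15-16:30 (add 8h to convert from UTC-8).
Yosef ∩ Viktor: 09:30-11:10, 13:10-15:50.
Yosef ∩ Viktor ∩ Hamid: 09:30-11:10, 13:10-15:50.
Yosef ∩ Viktor ∩ Hamid ∩ Wendy: 09:30-11:10, 13:10-15:40.
Yosef ∩ Viktor ∩ Hamid ∩ Wendy ∩ Uma: 09:30-11:05, 13:15-15:40.

09:30-11:05, 13:15-15:40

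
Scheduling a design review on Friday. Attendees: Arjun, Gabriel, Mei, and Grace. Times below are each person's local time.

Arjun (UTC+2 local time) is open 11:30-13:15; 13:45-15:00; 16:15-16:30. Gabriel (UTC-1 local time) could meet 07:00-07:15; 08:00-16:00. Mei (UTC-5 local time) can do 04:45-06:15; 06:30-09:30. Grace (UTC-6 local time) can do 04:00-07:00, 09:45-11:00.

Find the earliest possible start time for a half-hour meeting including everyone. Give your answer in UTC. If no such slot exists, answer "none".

Arjun in UTC: 09:30-11:15, 11:45-13:00, 14:15-14:30 (subtract 2h to convert from UTC+2).
Gabriel in UTC: 08:00-08:15, 09:00-17:00 (add 1h to convert from UTC-1).
Mei in UTC: 09:45-11:15, 11:30-14:30 (add 5h to convert from UTC-5).
Grace in UTC: 10:00-13:00, 15:45-17:00 (add 6h to convert from UTC-6).
Arjun ∩ Gabriel: 09:30-11:15, 11:45-13:00, 14:15-14:30.
Arjun ∩ Gabriel ∩ Mei: 09:45-11:15, 11:45-13:00, 14:15-14:30.
Arjun ∩ Gabriel ∩ Mei ∩ Grace: 10:00-11:15, 11:45-13:00.
The first common window of at least 30 minutes is 10:00-11:15, so the earliest start is 10:00.

10:00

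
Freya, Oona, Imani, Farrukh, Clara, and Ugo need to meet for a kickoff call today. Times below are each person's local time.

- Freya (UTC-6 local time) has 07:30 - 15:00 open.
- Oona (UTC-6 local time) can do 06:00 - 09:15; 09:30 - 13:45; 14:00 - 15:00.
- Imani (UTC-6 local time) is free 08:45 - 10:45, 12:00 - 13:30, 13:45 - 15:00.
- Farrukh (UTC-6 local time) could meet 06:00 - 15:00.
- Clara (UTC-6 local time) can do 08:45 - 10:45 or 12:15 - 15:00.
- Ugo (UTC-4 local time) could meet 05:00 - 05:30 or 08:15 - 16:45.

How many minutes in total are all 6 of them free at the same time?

Freya in UTC: 13:30-21:00 (add 6h to convert from UTC-6).
Oona in UTC: 12:00-15:15, 15:30-19:45, 20:00-21:00 (add 6h to convert from UTC-6).
Imani in UTC: 14:45-16:45, 18:00-19:30, 19:45-21:00 (add 6h to convert from UTC-6).
Farrukh in UTC: 12:00-21:00 (add 6h to convert from UTC-6).
Clara in UTC: 14:45-16:45, 18:15-21:00 (add 6h to convert from UTC-6).
Ugo in UTC: 09:00-09:30, 12:15-20:45 (add 4h to convert from UTC-4).
Freya ∩ Oona: 13:30-15:15, 15:30-19:45, 20:00-21:00.
Freya ∩ Oona ∩ Imani: 14:45-15:15, 15:30-16:45, 18:00-19:30, 20:00-21:00.
Freya ∩ Oona ∩ Imani ∩ Farrukh: 14:45-15:15, 15:30-16:45, 18:00-19:30, 20:00-21:00.
Freya ∩ Oona ∩ Imani ∩ Farrukh ∩ Clara: 14:45-15:15, 15:30-16:45, 18:15-19:30, 20:00-21:00.
Freya ∩ Oona ∩ Imani ∩ Farrukh ∩ Clara ∩ Ugo: 14:45-15:15, 15:30-16:45, 18:15-19:30, 20:00-20:45.
So the common availability across everyone is 14:45-15:15, 15:30-16:45, 18:15-19:30, 20:00-20:45.
Summing the common windows: 30 + 75 + 75 + 45 = 225 minutes.

225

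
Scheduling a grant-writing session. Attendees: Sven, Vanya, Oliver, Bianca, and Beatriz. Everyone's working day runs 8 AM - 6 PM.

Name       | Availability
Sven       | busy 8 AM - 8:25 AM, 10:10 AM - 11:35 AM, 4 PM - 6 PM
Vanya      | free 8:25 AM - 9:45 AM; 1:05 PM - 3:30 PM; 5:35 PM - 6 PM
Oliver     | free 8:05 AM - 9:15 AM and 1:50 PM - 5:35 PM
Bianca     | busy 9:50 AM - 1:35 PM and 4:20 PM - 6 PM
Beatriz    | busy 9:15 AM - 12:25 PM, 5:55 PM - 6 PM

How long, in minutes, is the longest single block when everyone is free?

100

Sven free: 08:25-10:10, 11:35-16:00 (invert busy blocks within the working day).
Vanya free: 08:25-09:45, 13:05-15:30, 17:35-18:00.
Oliver free: 08:05-09:15, 13:50-17:35.
Bianca free: 08:00-09:50, 13:35-16:20 (invert busy blocks within the working day).
Beatriz free: 08:00-09:15, 12:25-17:55 (invert busy blocks within the working day).
Sven ∩ Vanya: 08:25-09:45, 13:05-15:30.
Sven ∩ Vanya ∩ Oliver: 08:25-09:15, 13:50-15:30.
Sven ∩ Vanya ∩ Oliver ∩ Bianca: 08:25-09:15, 13:50-15:30.
Sven ∩ Vanya ∩ Oliver ∩ Bianca ∩ Beatriz: 08:25-09:15, 13:50-15:30.
The longest is 13:50-15:30 at 100 minutes.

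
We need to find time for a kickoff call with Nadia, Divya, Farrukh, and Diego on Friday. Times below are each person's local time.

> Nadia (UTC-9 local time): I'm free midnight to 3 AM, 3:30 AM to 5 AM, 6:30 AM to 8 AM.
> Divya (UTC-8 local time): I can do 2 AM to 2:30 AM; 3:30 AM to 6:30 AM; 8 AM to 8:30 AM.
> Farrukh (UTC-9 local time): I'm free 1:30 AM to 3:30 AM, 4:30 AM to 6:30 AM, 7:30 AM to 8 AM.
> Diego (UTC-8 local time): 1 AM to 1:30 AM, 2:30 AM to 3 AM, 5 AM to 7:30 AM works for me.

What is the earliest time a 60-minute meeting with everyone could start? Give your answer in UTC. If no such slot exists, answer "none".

none

Nadia in UTC: 09:00-12:00, 12:30-14:00, 15:30-17:00 (add 9h to convert from UTC-9).
Divya in UTC: 10:00-10:30, 11:30-14:30, 16:00-16:30 (add 8h to convert from UTC-8).
Farrukh in UTC: 10:30-12:30, 13:30-15:30, 16:30-17:00 (add 9h to convert from UTC-9).
Diego in UTC: 09:00-09:30, 10:30-11:00, 13:00-15:30 (add 8h to convert from UTC-8).
Nadia ∩ Divya: 10:00-10:30, 11:30-12:00, 12:30-14:00, 16:00-16:30.
Nadia ∩ Divya ∩ Farrukh: 11:30-12:00, 13:30-14:00.
Nadia ∩ Divya ∩ Farrukh ∩ Diego: 13:30-14:00.
No common window is at least 60 minutes long.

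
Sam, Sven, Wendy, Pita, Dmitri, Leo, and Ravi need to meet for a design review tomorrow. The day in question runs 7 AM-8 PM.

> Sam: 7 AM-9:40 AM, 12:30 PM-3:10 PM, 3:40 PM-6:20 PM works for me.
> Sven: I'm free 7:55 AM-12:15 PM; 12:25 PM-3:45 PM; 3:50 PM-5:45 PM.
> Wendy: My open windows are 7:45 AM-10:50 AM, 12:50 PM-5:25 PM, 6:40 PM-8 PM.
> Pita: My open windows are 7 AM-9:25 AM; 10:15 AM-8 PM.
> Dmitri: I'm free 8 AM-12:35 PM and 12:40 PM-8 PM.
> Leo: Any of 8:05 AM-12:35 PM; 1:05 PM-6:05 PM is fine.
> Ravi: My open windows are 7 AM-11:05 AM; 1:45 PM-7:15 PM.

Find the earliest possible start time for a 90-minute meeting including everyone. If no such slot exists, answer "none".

15:50

Sam ∩ Sven: 07:55-09:40, 12:30-15:10, 15:40-15:45, 15:50-17:45.
Sam ∩ Sven ∩ Wendy: 07:55-09:40, 12:50-15:10, 15:40-15:45, 15:50-17:25.
Sam ∩ Sven ∩ Wendy ∩ Pita: 07:55-09:25, 12:50-15:10, 15:40-15:45, 15:50-17:25.
Sam ∩ Sven ∩ Wendy ∩ Pita ∩ Dmitri: 08:00-09:25, 12:50-15:10, 15:40-15:45, 15:50-17:25.
Sam ∩ Sven ∩ Wendy ∩ Pita ∩ Dmitri ∩ Leo: 08:05-09:25, 13:05-15:10, 15:40-15:45, 15:50-17:25.
Sam ∩ Sven ∩ Wendy ∩ Pita ∩ Dmitri ∩ Leo ∩ Ravi: 08:05-09:25, 13:45-15:10, 15:40-15:45, 15:50-17:25.
The first common window of at least 90 minutes is 15:50-17:25, so the earliest start is 15:50.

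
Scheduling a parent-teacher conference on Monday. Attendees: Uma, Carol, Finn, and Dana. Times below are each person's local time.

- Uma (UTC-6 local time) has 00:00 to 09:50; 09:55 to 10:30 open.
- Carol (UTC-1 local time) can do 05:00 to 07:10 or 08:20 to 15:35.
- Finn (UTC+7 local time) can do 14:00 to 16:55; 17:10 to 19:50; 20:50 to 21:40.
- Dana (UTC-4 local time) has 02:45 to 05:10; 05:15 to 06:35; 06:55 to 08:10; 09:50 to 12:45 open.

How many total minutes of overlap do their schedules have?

Uma in UTC: 06:00-15:50, 15:55-16:30 (add 6h to convert from UTC-6).
Carol in UTC: 06:00-08:10, 09:20-16:35 (add 1h to convert from UTC-1).
Finn in UTC: 07:00-09:55, 10:10-12:50, 13:50-14:40 (subtract 7h to convert from UTC+7).
Dana in UTC: 06:45-09:10, 09:15-10:35, 10:55-12:10, 13:50-16:45 (add 4h to convert from UTC-4).
Uma ∩ Carol: 06:00-08:10, 09:20-15:50, 15:55-16:30.
Uma ∩ Carol ∩ Finn: 07:00-08:10, 09:20-09:55, 10:10-12:50, 13:50-14:40.
Uma ∩ Carol ∩ Finn ∩ Dana: 07:00-08:10, 09:20-09:55, 10:10-10:35, 10:55-12:10, 13:50-14:40.
Summing the common windows: 70 + 35 + 25 + 75 + 50 = 255 minutes.

255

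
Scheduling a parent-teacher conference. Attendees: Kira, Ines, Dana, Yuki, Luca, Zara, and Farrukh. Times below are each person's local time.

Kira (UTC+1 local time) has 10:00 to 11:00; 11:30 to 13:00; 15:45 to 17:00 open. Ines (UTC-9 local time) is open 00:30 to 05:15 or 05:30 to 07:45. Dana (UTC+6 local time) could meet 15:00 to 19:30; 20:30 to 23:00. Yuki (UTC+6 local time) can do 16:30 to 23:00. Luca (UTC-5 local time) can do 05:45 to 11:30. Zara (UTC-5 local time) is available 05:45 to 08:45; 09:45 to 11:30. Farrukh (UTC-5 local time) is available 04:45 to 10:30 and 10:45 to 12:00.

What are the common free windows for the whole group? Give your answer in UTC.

Kira in UTC: 09:00-10:00, 10:30-12:00, 14:45-16:00 (subtract 1h to convert from UTC+1).
Ines in UTC: 09:30-14:15, 14:30-16:45 (add 9h to convert from UTC-9).
Dana in UTC: 09:00-13:30, 14:30-17:00 (subtract 6h to convert from UTC+6).
Yuki in UTC: 10:30-17:00 (subtract 6h to convert from UTC+6).
Luca in UTC: 10:45-16:30 (add 5h to convert from UTC-5).
Zara in UTC: 10:45-13:45, 14:45-16:30 (add 5h to convert from UTC-5).
Farrukh in UTC: 09:45-15:30, 15:45-17:00 (add 5h to convert from UTC-5).
Kira ∩ Ines: 09:30-10:00, 10:30-12:00, 14:45-16:00.
Kira ∩ Ines ∩ Dana: 09:30-10:00, 10:30-12:00, 14:45-16:00.
Kira ∩ Ines ∩ Dana ∩ Yuki: 10:30-12:00, 14:45-16:00.
Kira ∩ Ines ∩ Dana ∩ Yuki ∩ Luca: 10:45-12:00, 14:45-16:00.
Kira ∩ Ines ∩ Dana ∩ Yuki ∩ Luca ∩ Zara: 10:45-12:00, 14:45-16:00.
Kira ∩ Ines ∩ Dana ∩ Yuki ∩ Luca ∩ Zara ∩ Farrukh: 10:45-12:00, 14:45-15:30, 15:45-16:00.

10:45-12:00, 14:45-15:30, 15:45-16:00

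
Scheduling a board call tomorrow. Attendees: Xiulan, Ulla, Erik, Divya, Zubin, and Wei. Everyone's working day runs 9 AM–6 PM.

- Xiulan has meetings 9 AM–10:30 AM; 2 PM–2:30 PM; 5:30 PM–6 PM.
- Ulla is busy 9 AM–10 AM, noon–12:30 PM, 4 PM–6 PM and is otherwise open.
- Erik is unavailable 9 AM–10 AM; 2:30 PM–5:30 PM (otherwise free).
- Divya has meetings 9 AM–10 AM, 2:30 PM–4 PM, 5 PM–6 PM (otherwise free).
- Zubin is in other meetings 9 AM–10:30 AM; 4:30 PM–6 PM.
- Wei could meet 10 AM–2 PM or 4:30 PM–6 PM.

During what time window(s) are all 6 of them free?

10:30-12:00, 12:30-14:00

Xiulan free: 10:30-14:00, 14:30-17:30 (invert busy blocks within the working day).
Ulla free: 10:00-12:00, 12:30-16:00 (invert busy blocks within the working day).
Erik free: 10:00-14:30, 17:30-18:00 (invert busy blocks within the working day).
Divya free: 10:00-14:30, 16:00-17:00 (invert busy blocks within the working day).
Zubin free: 10:30-16:30 (invert busy blocks within the working day).
Wei free: 10:00-14:00, 16:30-18:00.
Xiulan ∩ Ulla: 10:30-12:00, 12:30-14:00, 14:30-16:00.
Xiulan ∩ Ulla ∩ Erik: 10:30-12:00, 12:30-14:00.
Xiulan ∩ Ulla ∩ Erik ∩ Divya: 10:30-12:00, 12:30-14:00.
Xiulan ∩ Ulla ∩ Erik ∩ Divya ∩ Zubin: 10:30-12:00, 12:30-14:00.
Xiulan ∩ Ulla ∩ Erik ∩ Divya ∩ Zubin ∩ Wei: 10:30-12:00, 12:30-14:00.
So the common availability across everyone is 10:30-12:00, 12:30-14:00.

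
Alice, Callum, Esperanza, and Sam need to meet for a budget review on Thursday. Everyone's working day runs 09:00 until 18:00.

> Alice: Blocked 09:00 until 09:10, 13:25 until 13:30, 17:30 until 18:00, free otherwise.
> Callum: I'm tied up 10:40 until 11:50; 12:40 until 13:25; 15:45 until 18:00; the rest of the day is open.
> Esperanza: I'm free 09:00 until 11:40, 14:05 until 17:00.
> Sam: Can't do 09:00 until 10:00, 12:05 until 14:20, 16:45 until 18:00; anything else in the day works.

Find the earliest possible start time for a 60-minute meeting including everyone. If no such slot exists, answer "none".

14:20

Alice free: 09:10-13:25, 13:30-17:30 (invert busy blocks within the working day).
Callum free: 09:00-10:40, 11:50-12:40, 13:25-15:45 (invert busy blocks within the working day).
Esperanza free: 09:00-11:40, 14:05-17:00.
Sam free: 10:00-12:05, 14:20-16:45 (invert busy blocks within the working day).
Alice ∩ Callum: 09:10-10:40, 11:50-12:40, 13:30-15:45.
Alice ∩ Callum ∩ Esperanza: 09:10-10:40, 14:05-15:45.
Alice ∩ Callum ∩ Esperanza ∩ Sam: 10:00-10:40, 14:20-15:45.
The first common window of at least 60 minutes is 14:20-15:45, so the earliest start is 14:20.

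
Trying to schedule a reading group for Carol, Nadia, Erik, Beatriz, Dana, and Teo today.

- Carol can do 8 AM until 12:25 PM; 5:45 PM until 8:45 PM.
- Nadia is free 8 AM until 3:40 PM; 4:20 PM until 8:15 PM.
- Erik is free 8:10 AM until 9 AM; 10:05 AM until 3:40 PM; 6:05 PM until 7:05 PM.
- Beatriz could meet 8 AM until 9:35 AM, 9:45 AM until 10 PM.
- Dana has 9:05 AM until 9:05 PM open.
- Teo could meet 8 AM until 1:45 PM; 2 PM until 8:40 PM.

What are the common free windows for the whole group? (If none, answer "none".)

10:05-12:25, 18:05-19:05

Carol ∩ Nadia: 08:00-12:25, 17:45-20:15.
Carol ∩ Nadia ∩ Erik: 08:10-09:00, 10:05-12:25, 18:05-19:05.
Carol ∩ Nadia ∩ Erik ∩ Beatriz: 08:10-09:00, 10:05-12:25, 18:05-19:05.
Carol ∩ Nadia ∩ Erik ∩ Beatriz ∩ Dana: 10:05-12:25, 18:05-19:05.
Carol ∩ Nadia ∩ Erik ∩ Beatriz ∩ Dana ∩ Teo: 10:05-12:25, 18:05-19:05.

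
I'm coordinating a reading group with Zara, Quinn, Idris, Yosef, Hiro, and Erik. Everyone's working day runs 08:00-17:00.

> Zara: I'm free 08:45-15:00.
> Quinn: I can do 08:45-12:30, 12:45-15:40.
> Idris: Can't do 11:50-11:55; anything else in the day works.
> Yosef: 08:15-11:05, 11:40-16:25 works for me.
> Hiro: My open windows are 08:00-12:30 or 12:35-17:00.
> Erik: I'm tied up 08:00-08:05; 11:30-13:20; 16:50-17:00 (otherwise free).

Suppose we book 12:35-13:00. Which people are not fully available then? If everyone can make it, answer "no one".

Erik, Quinn

Zara free: 08:45-15:00.
Quinn free: 08:45-12:30, 12:45-15:40.
Idris free: 08:00-11:50, 11:55-17:00 (invert busy blocks within the working day).
Yosef free: 08:15-11:05, 11:40-16:25.
Hiro free: 08:00-12:30, 12:35-17:00.
Erik free: 08:05-11:30, 13:20-16:50 (invert busy blocks within the working day).
Zara: free for 12:35-13:00. Quinn: not fully free for 12:35-13:00. Idris: free for 12:35-13:00. Yosef: free for 12:35-13:00. Hiro: free for 12:35-13:00. Erik: not fully free for 12:35-13:00.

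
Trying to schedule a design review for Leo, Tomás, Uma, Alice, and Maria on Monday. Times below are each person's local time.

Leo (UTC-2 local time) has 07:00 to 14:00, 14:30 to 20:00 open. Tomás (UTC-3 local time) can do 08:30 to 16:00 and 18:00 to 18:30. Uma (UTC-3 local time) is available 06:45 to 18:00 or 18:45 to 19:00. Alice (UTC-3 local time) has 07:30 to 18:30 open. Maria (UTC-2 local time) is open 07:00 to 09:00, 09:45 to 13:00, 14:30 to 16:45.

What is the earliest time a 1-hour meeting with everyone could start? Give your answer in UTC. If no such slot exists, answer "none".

11:45

Leo in UTC: 09:00-16:00, 16:30-22:00 (add 2h to convert from UTC-2).
Tomás in UTC: 11:30-19:00, 21:00-21:30 (add 3h to convert from UTC-3).
Uma in UTC: 09:45-21:00, 21:45-22:00 (add 3h to convert from UTC-3).
Alice in UTC: 10:30-21:30 (add 3h to convert from UTC-3).
Maria in UTC: 09:00-11:00, 11:45-15:00, 16:30-18:45 (add 2h to convert from UTC-2).
Leo ∩ Tomás: 11:30-16:00, 16:30-19:00, 21:00-21:30.
Leo ∩ Tomás ∩ Uma: 11:30-16:00, 16:30-19:00.
Leo ∩ Tomás ∩ Uma ∩ Alice: 11:30-16:00, 16:30-19:00.
Leo ∩ Tomás ∩ Uma ∩ Alice ∩ Maria: 11:45-15:00, 16:30-18:45.
The first common window of at least 60 minutes is 11:45-15:00, so the earliest start is 11:45.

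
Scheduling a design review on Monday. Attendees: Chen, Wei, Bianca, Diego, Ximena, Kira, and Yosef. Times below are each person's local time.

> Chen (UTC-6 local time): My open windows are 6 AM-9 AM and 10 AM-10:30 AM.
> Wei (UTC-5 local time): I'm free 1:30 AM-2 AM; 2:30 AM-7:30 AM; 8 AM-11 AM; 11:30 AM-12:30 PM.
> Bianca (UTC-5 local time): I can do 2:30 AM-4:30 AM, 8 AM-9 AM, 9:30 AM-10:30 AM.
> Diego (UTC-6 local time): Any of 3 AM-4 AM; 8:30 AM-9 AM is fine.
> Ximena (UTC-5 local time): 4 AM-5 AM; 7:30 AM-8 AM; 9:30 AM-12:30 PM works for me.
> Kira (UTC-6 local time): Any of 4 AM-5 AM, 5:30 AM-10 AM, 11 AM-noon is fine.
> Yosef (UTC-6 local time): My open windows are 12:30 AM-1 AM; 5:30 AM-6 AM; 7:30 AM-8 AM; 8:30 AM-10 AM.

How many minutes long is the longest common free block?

Chen in UTC: 12:00-15:00, 16:00-16:30 (add 6h to convert from UTC-6).
Wei in UTC: 06:30-07:00, 07:30-12:30, 13:00-16:00, 16:30-17:30 (add 5h to convert from UTC-5).
Bianca in UTC: 07:30-09:30, 13:00-14:00, 14:30-15:30 (add 5h to convert from UTC-5).
Diego in UTC: 09:00-10:00, 14:30-15:00 (add 6h to convert from UTC-6).
Ximena in UTC: 09:00-10:00, 12:30-13:00, 14:30-17:30 (add 5h to convert from UTC-5).
Kira in UTC: 10:00-11:00, 11:30-16:00, 17:00-18:00 (add 6h to convert from UTC-6).
Yosef in UTC: 06:30-07:00, 11:30-12:00, 13:30-14:00, 14:30-16:00 (add 6h to convert from UTC-6).
Chen ∩ Wei: 12:00-12:30, 13:00-15:00.
Chen ∩ Wei ∩ Bianca: 13:00-14:00, 14:30-15:00.
Chen ∩ Wei ∩ Bianca ∩ Diego: 14:30-15:00.
Chen ∩ Wei ∩ Bianca ∩ Diego ∩ Ximena: 14:30-15:00.
Chen ∩ Wei ∩ Bianca ∩ Diego ∩ Ximena ∩ Kira: 14:30-15:00.
Chen ∩ Wei ∩ Bianca ∩ Diego ∩ Ximena ∩ Kira ∩ Yosef: 14:30-15:00.
The longest is 14:30-15:00 at 30 minutes.

30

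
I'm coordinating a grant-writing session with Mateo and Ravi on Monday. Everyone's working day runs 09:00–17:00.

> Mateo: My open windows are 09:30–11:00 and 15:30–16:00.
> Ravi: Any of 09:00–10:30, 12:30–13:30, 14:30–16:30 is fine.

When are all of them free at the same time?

Mateo ∩ Ravi: 09:30-10:30, 15:30-16:00.

09:30-10:30, 15:30-16:00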